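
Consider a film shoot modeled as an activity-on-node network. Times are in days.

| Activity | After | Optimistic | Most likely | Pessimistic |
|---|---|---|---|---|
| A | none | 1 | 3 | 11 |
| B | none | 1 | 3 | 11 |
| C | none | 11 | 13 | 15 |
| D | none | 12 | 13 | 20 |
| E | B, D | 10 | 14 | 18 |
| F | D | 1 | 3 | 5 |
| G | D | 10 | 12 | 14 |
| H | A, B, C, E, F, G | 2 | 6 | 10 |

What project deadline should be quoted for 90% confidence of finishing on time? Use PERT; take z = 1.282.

te_A = (1 + 4·3 + 11)/6 = 24/6 = 4; σ²_A = ((11−1)/6)² = 2.778
te_B = (1 + 4·3 + 11)/6 = 24/6 = 4; σ²_B = ((11−1)/6)² = 2.778
te_C = (11 + 4·13 + 15)/6 = 78/6 = 13; σ²_C = ((15−11)/6)² = 0.444
te_D = (12 + 4·13 + 20)/6 = 84/6 = 14; σ²_D = ((20−12)/6)² = 1.778
te_E = (10 + 4·14 + 18)/6 = 84/6 = 14; σ²_E = ((18−10)/6)² = 1.778
te_F = (1 + 4·3 + 5)/6 = 18/6 = 3; σ²_F = ((5−1)/6)² = 0.444
te_G = (10 + 4·12 + 14)/6 = 72/6 = 12; σ²_G = ((14−10)/6)² = 0.444
te_H = (2 + 4·6 + 10)/6 = 36/6 = 6; σ²_H = ((10−2)/6)² = 1.778

Forward pass:
ES_A = 0; EF_A = 4
ES_B = 0; EF_B = 4
ES_C = 0; EF_C = 13
ES_D = 0; EF_D = 14
ES_E = max(EF_B=4, EF_D=14) = 14; EF_E = 14+14 = 28
ES_F = 14; EF_F = 14+3 = 17
ES_G = 14; EF_G = 14+12 = 26
ES_H = max(EF_A=4, EF_B=4, EF_C=13, EF_E=28, EF_F=17, EF_G=26) = 28; EF_H = 28+6 = 34
Expected project duration μ = 34 days. Critical path: D → E → H.

Variance along critical path = 1.778 + 1.778 + 1.778 = 5.333; σ = 2.309 days.
D = μ + z·σ = 34 + 1.282·2.309 = 37.0 days

37.0 days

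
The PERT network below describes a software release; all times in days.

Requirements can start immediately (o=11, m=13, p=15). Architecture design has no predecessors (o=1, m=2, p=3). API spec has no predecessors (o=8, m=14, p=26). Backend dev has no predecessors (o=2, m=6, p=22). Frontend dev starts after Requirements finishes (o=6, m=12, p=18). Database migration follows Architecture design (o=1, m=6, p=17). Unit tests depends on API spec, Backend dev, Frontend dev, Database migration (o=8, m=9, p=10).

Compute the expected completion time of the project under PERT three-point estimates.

34 days

te_Requirements = (11 + 4·13 + 15)/6 = 78/6 = 13
te_Architecture design = (1 + 4·2 + 3)/6 = 12/6 = 2
te_API spec = (8 + 4·14 + 26)/6 = 90/6 = 15
te_Backend dev = (2 + 4·6 + 22)/6 = 48/6 = 8
te_Frontend dev = (6 + 4·12 + 18)/6 = 72/6 = 12
te_Database migration = (1 + 4·6 + 17)/6 = 42/6 = 7
te_Unit tests = (8 + 4·9 + 10)/6 = 54/6 = 9

Forward pass:
ES_Requirements = 0; EF_Requirements = 13
ES_Architecture design = 0; EF_Architecture design = 2
ES_API spec = 0; EF_API spec = 15
ES_Backend dev = 0; EF_Backend dev = 8
ES_Frontend dev = 13; EF_Frontend dev = 13+12 = 25
ES_Database migration = 2; EF_Database migration = 2+7 = 9
ES_Unit tests = max(EF_API spec=15, EF_Backend dev=8, EF_Frontend dev=25, EF_Database migration=9) = 25; EF_Unit tests = 25+9 = 34
Expected project duration μ = 34 days. Critical path: Requirements → Frontend dev → Unit tests.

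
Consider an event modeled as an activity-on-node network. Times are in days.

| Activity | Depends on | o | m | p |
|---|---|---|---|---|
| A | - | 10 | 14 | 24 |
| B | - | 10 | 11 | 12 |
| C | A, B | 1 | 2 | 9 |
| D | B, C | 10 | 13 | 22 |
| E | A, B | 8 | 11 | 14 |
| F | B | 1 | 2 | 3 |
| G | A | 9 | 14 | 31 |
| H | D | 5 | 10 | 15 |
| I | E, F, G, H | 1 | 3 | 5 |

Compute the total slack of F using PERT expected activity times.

te_A = (10 + 4·14 + 24)/6 = 90/6 = 15
te_B = (10 + 4·11 + 12)/6 = 66/6 = 11
te_C = (1 + 4·2 + 9)/6 = 18/6 = 3
te_D = (10 + 4·13 + 22)/6 = 84/6 = 14
te_E = (8 + 4·11 + 14)/6 = 66/6 = 11
te_F = (1 + 4·2 + 3)/6 = 12/6 = 2
te_G = (9 + 4·14 + 31)/6 = 96/6 = 16
te_H = (5 + 4·10 + 15)/6 = 60/6 = 10
te_I = (1 + 4·3 + 5)/6 = 18/6 = 3

Forward pass:
ES_A = 0; EF_A = 15
ES_B = 0; EF_B = 11
ES_C = max(EF_A=15, EF_B=11) = 15; EF_C = 15+3 = 18
ES_D = max(EF_B=11, EF_C=18) = 18; EF_D = 18+14 = 32
ES_E = max(EF_A=15, EF_B=11) = 15; EF_E = 15+11 = 26
ES_F = 11; EF_F = 11+2 = 13
ES_G = 15; EF_G = 15+16 = 31
ES_H = 32; EF_H = 32+10 = 42
ES_I = max(EF_E=26, EF_F=13, EF_G=31, EF_H=42) = 42; EF_I = 42+3 = 45
Expected project duration μ = 45 days. Critical path: A → C → D → H → I.

Backward pass:
LF_I = 45; LS_I = 45−3 = 42
LF_H = LS_I = 42; LS_H = 42−10 = 32
LF_G = LS_I = 42; LS_G = 42−16 = 26
LF_F = LS_I = 42; LS_F = 42−2 = 40
LF_E = LS_I = 42; LS_E = 42−11 = 31
LF_D = LS_H = 32; LS_D = 32−14 = 18
LF_C = LS_D = 18; LS_C = 18−3 = 15
LF_B = min(LS_C=15, LS_D=18, LS_E=31, LS_F=40) = 15; LS_B = 15−11 = 4
LF_A = min(LS_C=15, LS_E=31, LS_G=26) = 15; LS_A = 15−15 = 0
Slack_F = LS_F − ES_F = 40 − 11 = 29

29 days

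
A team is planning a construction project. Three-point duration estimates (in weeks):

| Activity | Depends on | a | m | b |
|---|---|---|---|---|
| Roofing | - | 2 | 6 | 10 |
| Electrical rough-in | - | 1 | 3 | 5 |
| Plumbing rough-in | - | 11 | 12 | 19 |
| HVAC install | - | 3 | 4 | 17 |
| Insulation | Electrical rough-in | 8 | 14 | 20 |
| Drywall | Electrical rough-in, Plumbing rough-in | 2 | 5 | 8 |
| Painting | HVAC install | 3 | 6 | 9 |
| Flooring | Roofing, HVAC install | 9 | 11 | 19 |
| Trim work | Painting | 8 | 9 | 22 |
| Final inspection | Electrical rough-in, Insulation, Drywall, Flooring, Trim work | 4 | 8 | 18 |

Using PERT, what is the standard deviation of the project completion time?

4.16 weeks

te_Roofing = (2 + 4·6 + 10)/6 = 36/6 = 6; σ²_Roofing = ((10−2)/6)² = 1.778
te_Electrical rough-in = (1 + 4·3 + 5)/6 = 18/6 = 3; σ²_Electrical rough-in = ((5−1)/6)² = 0.444
te_Plumbing rough-in = (11 + 4·12 + 19)/6 = 78/6 = 13; σ²_Plumbing rough-in = ((19−11)/6)² = 1.778
te_HVAC install = (3 + 4·4 + 17)/6 = 36/6 = 6; σ²_HVAC install = ((17−3)/6)² = 5.444
te_Insulation = (8 + 4·14 + 20)/6 = 84/6 = 14; σ²_Insulation = ((20−8)/6)² = 4.000
te_Drywall = (2 + 4·5 + 8)/6 = 30/6 = 5; σ²_Drywall = ((8−2)/6)² = 1.000
te_Painting = (3 + 4·6 + 9)/6 = 36/6 = 6; σ²_Painting = ((9−3)/6)² = 1.000
te_Flooring = (9 + 4·11 + 19)/6 = 72/6 = 12; σ²_Flooring = ((19−9)/6)² = 2.778
te_Trim work = (8 + 4·9 + 22)/6 = 66/6 = 11; σ²_Trim work = ((22−8)/6)² = 5.444
te_Final inspection = (4 + 4·8 + 18)/6 = 54/6 = 9; σ²_Final inspection = ((18−4)/6)² = 5.444

Forward pass:
ES_Roofing = 0; EF_Roofing = 6
ES_Electrical rough-in = 0; EF_Electrical rough-in = 3
ES_Plumbing rough-in = 0; EF_Plumbing rough-in = 13
ES_HVAC install = 0; EF_HVAC install = 6
ES_Insulation = 3; EF_Insulation = 3+14 = 17
ES_Drywall = max(EF_Electrical rough-in=3, EF_Plumbing rough-in=13) = 13; EF_Drywall = 13+5 = 18
ES_Painting = 6; EF_Painting = 6+6 = 12
ES_Flooring = max(EF_Roofing=6, EF_HVAC install=6) = 6; EF_Flooring = 6+12 = 18
ES_Trim work = 12; EF_Trim work = 12+11 = 23
ES_Final inspection = max(EF_Electrical rough-in=3, EF_Insulation=17, EF_Drywall=18, EF_Flooring=18, EF_Trim work=23) = 23; EF_Final inspection = 23+9 = 32
Expected project duration μ = 32 weeks. Critical path: HVAC install → Painting → Trim work → Final inspection.

Variance along critical path = 5.444 + 1.000 + 5.444 + 5.444 = 17.333
σ = √17.333 = 4.163 weeks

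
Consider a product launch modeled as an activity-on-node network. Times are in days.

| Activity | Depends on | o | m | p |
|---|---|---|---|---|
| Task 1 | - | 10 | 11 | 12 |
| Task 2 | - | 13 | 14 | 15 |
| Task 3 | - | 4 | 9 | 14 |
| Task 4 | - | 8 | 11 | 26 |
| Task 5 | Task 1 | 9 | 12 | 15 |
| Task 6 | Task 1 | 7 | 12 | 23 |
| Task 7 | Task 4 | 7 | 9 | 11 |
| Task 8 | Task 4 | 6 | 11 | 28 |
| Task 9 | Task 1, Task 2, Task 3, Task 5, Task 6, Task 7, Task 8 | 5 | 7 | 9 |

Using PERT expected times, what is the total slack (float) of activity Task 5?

3 days

te_Task 1 = (10 + 4·11 + 12)/6 = 66/6 = 11
te_Task 2 = (13 + 4·14 + 15)/6 = 84/6 = 14
te_Task 3 = (4 + 4·9 + 14)/6 = 54/6 = 9
te_Task 4 = (8 + 4·11 + 26)/6 = 78/6 = 13
te_Task 5 = (9 + 4·12 + 15)/6 = 72/6 = 12
te_Task 6 = (7 + 4·12 + 23)/6 = 78/6 = 13
te_Task 7 = (7 + 4·9 + 11)/6 = 54/6 = 9
te_Task 8 = (6 + 4·11 + 28)/6 = 78/6 = 13
te_Task 9 = (5 + 4·7 + 9)/6 = 42/6 = 7

Forward pass:
ES_Task 1 = 0; EF_Task 1 = 11
ES_Task 2 = 0; EF_Task 2 = 14
ES_Task 3 = 0; EF_Task 3 = 9
ES_Task 4 = 0; EF_Task 4 = 13
ES_Task 5 = 11; EF_Task 5 = 11+12 = 23
ES_Task 6 = 11; EF_Task 6 = 11+13 = 24
ES_Task 7 = 13; EF_Task 7 = 13+9 = 22
ES_Task 8 = 13; EF_Task 8 = 13+13 = 26
ES_Task 9 = max(EF_Task 1=11, EF_Task 2=14, EF_Task 3=9, EF_Task 5=23, EF_Task 6=24, EF_Task 7=22, EF_Task 8=26) = 26; EF_Task 9 = 26+7 = 33
Expected project duration μ = 33 days. Critical path: Task 4 → Task 8 → Task 9.

Backward pass:
LF_Task 9 = 33; LS_Task 9 = 33−7 = 26
LF_Task 8 = LS_Task 9 = 26; LS_Task 8 = 26−13 = 13
LF_Task 7 = LS_Task 9 = 26; LS_Task 7 = 26−9 = 17
LF_Task 6 = LS_Task 9 = 26; LS_Task 6 = 26−13 = 13
LF_Task 5 = LS_Task 9 = 26; LS_Task 5 = 26−12 = 14
LF_Task 4 = min(LS_Task 7=17, LS_Task 8=13) = 13; LS_Task 4 = 13−13 = 0
LF_Task 3 = LS_Task 9 = 26; LS_Task 3 = 26−9 = 17
LF_Task 2 = LS_Task 9 = 26; LS_Task 2 = 26−14 = 12
LF_Task 1 = min(LS_Task 5=14, LS_Task 6=13, LS_Task 9=26) = 13; LS_Task 1 = 13−11 = 2
Slack_Task 5 = LS_Task 5 − ES_Task 5 = 14 − 11 = 3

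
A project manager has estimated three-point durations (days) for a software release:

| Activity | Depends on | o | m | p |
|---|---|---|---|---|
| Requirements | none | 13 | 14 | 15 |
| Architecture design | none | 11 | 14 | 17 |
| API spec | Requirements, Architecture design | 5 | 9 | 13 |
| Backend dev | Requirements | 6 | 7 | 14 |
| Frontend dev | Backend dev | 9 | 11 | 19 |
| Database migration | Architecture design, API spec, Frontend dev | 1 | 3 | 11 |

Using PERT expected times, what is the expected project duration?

38 days

te_Requirements = (13 + 4·14 + 15)/6 = 84/6 = 14
te_Architecture design = (11 + 4·14 + 17)/6 = 84/6 = 14
te_API spec = (5 + 4·9 + 13)/6 = 54/6 = 9
te_Backend dev = (6 + 4·7 + 14)/6 = 48/6 = 8
te_Frontend dev = (9 + 4·11 + 19)/6 = 72/6 = 12
te_Database migration = (1 + 4·3 + 11)/6 = 24/6 = 4

Forward pass:
ES_Requirements = 0; EF_Requirements = 14
ES_Architecture design = 0; EF_Architecture design = 14
ES_API spec = max(EF_Requirements=14, EF_Architecture design=14) = 14; EF_API spec = 14+9 = 23
ES_Backend dev = 14; EF_Backend dev = 14+8 = 22
ES_Frontend dev = 22; EF_Frontend dev = 22+12 = 34
ES_Database migration = max(EF_Architecture design=14, EF_API spec=23, EF_Frontend dev=34) = 34; EF_Database migration = 34+4 = 38
Expected project duration μ = 38 days. Critical path: Requirements → Backend dev → Frontend dev → Database migration.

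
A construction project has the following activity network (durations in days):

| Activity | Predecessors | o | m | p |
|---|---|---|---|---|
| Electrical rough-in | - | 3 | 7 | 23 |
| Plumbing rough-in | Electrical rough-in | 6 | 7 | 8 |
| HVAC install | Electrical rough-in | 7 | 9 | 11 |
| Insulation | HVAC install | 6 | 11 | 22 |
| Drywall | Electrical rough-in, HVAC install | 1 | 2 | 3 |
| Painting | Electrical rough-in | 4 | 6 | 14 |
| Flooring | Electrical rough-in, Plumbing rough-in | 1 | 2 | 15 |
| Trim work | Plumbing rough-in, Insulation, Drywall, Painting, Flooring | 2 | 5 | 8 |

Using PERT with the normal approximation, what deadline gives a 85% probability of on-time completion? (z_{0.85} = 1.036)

te_Electrical rough-in = (3 + 4·7 + 23)/6 = 54/6 = 9; σ²_Electrical rough-in = ((23−3)/6)² = 11.111
te_Plumbing rough-in = (6 + 4·7 + 8)/6 = 42/6 = 7; σ²_Plumbing rough-in = ((8−6)/6)² = 0.111
te_HVAC install = (7 + 4·9 + 11)/6 = 54/6 = 9; σ²_HVAC install = ((11−7)/6)² = 0.444
te_Insulation = (6 + 4·11 + 22)/6 = 72/6 = 12; σ²_Insulation = ((22−6)/6)² = 7.111
te_Drywall = (1 + 4·2 + 3)/6 = 12/6 = 2; σ²_Drywall = ((3−1)/6)² = 0.111
te_Painting = (4 + 4·6 + 14)/6 = 42/6 = 7; σ²_Painting = ((14−4)/6)² = 2.778
te_Flooring = (1 + 4·2 + 15)/6 = 24/6 = 4; σ²_Flooring = ((15−1)/6)² = 5.444
te_Trim work = (2 + 4·5 + 8)/6 = 30/6 = 5; σ²_Trim work = ((8−2)/6)² = 1.000

Forward pass:
ES_Electrical rough-in = 0; EF_Electrical rough-in = 9
ES_Plumbing rough-in = 9; EF_Plumbing rough-in = 9+7 = 16
ES_HVAC install = 9; EF_HVAC install = 9+9 = 18
ES_Insulation = 18; EF_Insulation = 18+12 = 30
ES_Drywall = max(EF_Electrical rough-in=9, EF_HVAC install=18) = 18; EF_Drywall = 18+2 = 20
ES_Painting = 9; EF_Painting = 9+7 = 16
ES_Flooring = max(EF_Electrical rough-in=9, EF_Plumbing rough-in=16) = 16; EF_Flooring = 16+4 = 20
ES_Trim work = max(EF_Plumbing rough-in=16, EF_Insulation=30, EF_Drywall=20, EF_Painting=16, EF_Flooring=20) = 30; EF_Trim work = 30+5 = 35
Expected project duration μ = 35 days. Critical path: Electrical rough-in → HVAC install → Insulation → Trim work.

Variance along critical path = 11.111 + 0.444 + 7.111 + 1.000 = 19.667; σ = 4.435 days.
D = μ + z·σ = 35 + 1.036·4.435 = 39.6 days

39.6 days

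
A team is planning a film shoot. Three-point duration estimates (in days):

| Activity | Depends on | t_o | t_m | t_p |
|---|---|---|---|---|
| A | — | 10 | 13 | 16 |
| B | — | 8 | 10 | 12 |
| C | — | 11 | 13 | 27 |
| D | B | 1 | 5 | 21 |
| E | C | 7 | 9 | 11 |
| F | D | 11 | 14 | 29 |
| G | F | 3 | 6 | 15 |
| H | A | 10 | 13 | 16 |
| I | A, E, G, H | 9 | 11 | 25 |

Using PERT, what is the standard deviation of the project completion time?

5.63 days

te_A = (10 + 4·13 + 16)/6 = 78/6 = 13; σ²_A = ((16−10)/6)² = 1.000
te_B = (8 + 4·10 + 12)/6 = 60/6 = 10; σ²_B = ((12−8)/6)² = 0.444
te_C = (11 + 4·13 + 27)/6 = 90/6 = 15; σ²_C = ((27−11)/6)² = 7.111
te_D = (1 + 4·5 + 21)/6 = 42/6 = 7; σ²_D = ((21−1)/6)² = 11.111
te_E = (7 + 4·9 + 11)/6 = 54/6 = 9; σ²_E = ((11−7)/6)² = 0.444
te_F = (11 + 4·14 + 29)/6 = 96/6 = 16; σ²_F = ((29−11)/6)² = 9.000
te_G = (3 + 4·6 + 15)/6 = 42/6 = 7; σ²_G = ((15−3)/6)² = 4.000
te_H = (10 + 4·13 + 16)/6 = 78/6 = 13; σ²_H = ((16−10)/6)² = 1.000
te_I = (9 + 4·11 + 25)/6 = 78/6 = 13; σ²_I = ((25−9)/6)² = 7.111

Forward pass:
ES_A = 0; EF_A = 13
ES_B = 0; EF_B = 10
ES_C = 0; EF_C = 15
ES_D = 10; EF_D = 10+7 = 17
ES_E = 15; EF_E = 15+9 = 24
ES_F = 17; EF_F = 17+16 = 33
ES_G = 33; EF_G = 33+7 = 40
ES_H = 13; EF_H = 13+13 = 26
ES_I = max(EF_A=13, EF_E=24, EF_G=40, EF_H=26) = 40; EF_I = 40+13 = 53
Expected project duration μ = 53 days. Critical path: B → D → F → G → I.

Variance along critical path = 0.444 + 11.111 + 9.000 + 4.000 + 7.111 = 31.667
σ = √31.667 = 5.627 days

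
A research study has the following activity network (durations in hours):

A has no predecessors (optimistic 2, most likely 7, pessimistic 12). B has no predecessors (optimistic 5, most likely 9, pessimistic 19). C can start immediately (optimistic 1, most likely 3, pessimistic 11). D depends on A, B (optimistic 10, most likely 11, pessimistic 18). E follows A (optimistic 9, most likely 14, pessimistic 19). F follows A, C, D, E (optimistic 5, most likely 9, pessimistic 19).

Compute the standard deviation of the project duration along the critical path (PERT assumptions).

te_A = (2 + 4·7 + 12)/6 = 42/6 = 7; σ²_A = ((12−2)/6)² = 2.778
te_B = (5 + 4·9 + 19)/6 = 60/6 = 10; σ²_B = ((19−5)/6)² = 5.444
te_C = (1 + 4·3 + 11)/6 = 24/6 = 4; σ²_C = ((11−1)/6)² = 2.778
te_D = (10 + 4·11 + 18)/6 = 72/6 = 12; σ²_D = ((18−10)/6)² = 1.778
te_E = (9 + 4·14 + 19)/6 = 84/6 = 14; σ²_E = ((19−9)/6)² = 2.778
te_F = (5 + 4·9 + 19)/6 = 60/6 = 10; σ²_F = ((19−5)/6)² = 5.444

Forward pass:
ES_A = 0; EF_A = 7
ES_B = 0; EF_B = 10
ES_C = 0; EF_C = 4
ES_D = max(EF_A=7, EF_B=10) = 10; EF_D = 10+12 = 22
ES_E = 7; EF_E = 7+14 = 21
ES_F = max(EF_A=7, EF_C=4, EF_D=22, EF_E=21) = 22; EF_F = 22+10 = 32
Expected project duration μ = 32 hours. Critical path: B → D → F.

Variance along critical path = 5.444 + 1.778 + 5.444 = 12.667
σ = √12.667 = 3.559 hours

3.56 hours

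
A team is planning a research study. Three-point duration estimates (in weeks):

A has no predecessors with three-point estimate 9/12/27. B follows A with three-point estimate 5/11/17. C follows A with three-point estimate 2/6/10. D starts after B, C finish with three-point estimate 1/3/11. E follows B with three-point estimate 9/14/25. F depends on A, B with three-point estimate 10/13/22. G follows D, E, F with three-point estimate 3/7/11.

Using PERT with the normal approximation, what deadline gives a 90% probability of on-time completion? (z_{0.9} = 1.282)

53.0 weeks

te_A = (9 + 4·12 + 27)/6 = 84/6 = 14; σ²_A = ((27−9)/6)² = 9.000
te_B = (5 + 4·11 + 17)/6 = 66/6 = 11; σ²_B = ((17−5)/6)² = 4.000
te_C = (2 + 4·6 + 10)/6 = 36/6 = 6; σ²_C = ((10−2)/6)² = 1.778
te_D = (1 + 4·3 + 11)/6 = 24/6 = 4; σ²_D = ((11−1)/6)² = 2.778
te_E = (9 + 4·14 + 25)/6 = 90/6 = 15; σ²_E = ((25−9)/6)² = 7.111
te_F = (10 + 4·13 + 22)/6 = 84/6 = 14; σ²_F = ((22−10)/6)² = 4.000
te_G = (3 + 4·7 + 11)/6 = 42/6 = 7; σ²_G = ((11−3)/6)² = 1.778

Forward pass:
ES_A = 0; EF_A = 14
ES_B = 14; EF_B = 14+11 = 25
ES_C = 14; EF_C = 14+6 = 20
ES_D = max(EF_B=25, EF_C=20) = 25; EF_D = 25+4 = 29
ES_E = 25; EF_E = 25+15 = 40
ES_F = max(EF_A=14, EF_B=25) = 25; EF_F = 25+14 = 39
ES_G = max(EF_D=29, EF_E=40, EF_F=39) = 40; EF_G = 40+7 = 47
Expected project duration μ = 47 weeks. Critical path: A → B → E → G.

Variance along critical path = 9.000 + 4.000 + 7.111 + 1.778 = 21.889; σ = 4.679 weeks.
D = μ + z·σ = 47 + 1.282·4.679 = 53.0 weeks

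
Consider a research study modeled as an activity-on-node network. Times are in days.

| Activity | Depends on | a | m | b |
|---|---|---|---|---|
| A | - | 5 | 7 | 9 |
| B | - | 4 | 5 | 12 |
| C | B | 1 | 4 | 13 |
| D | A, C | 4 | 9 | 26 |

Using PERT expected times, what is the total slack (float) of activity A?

te_A = (5 + 4·7 + 9)/6 = 42/6 = 7
te_B = (4 + 4·5 + 12)/6 = 36/6 = 6
te_C = (1 + 4·4 + 13)/6 = 30/6 = 5
te_D = (4 + 4·9 + 26)/6 = 66/6 = 11

Forward pass:
ES_A = 0; EF_A = 7
ES_B = 0; EF_B = 6
ES_C = 6; EF_C = 6+5 = 11
ES_D = max(EF_A=7, EF_C=11) = 11; EF_D = 11+11 = 22
Expected project duration μ = 22 days. Critical path: B → C → D.

Backward pass:
LF_D = 22; LS_D = 22−11 = 11
LF_C = LS_D = 11; LS_C = 11−5 = 6
LF_B = LS_C = 6; LS_B = 6−6 = 0
LF_A = LS_D = 11; LS_A = 11−7 = 4
Slack_A = LS_A − ES_A = 4 − 0 = 4

4 days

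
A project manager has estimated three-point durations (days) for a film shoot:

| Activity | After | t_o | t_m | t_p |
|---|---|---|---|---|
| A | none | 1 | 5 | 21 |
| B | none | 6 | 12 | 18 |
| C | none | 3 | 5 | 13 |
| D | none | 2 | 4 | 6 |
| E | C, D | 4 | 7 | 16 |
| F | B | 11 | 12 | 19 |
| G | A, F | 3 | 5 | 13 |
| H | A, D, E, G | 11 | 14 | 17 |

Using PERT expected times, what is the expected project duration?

te_A = (1 + 4·5 + 21)/6 = 42/6 = 7
te_B = (6 + 4·12 + 18)/6 = 72/6 = 12
te_C = (3 + 4·5 + 13)/6 = 36/6 = 6
te_D = (2 + 4·4 + 6)/6 = 24/6 = 4
te_E = (4 + 4·7 + 16)/6 = 48/6 = 8
te_F = (11 + 4·12 + 19)/6 = 78/6 = 13
te_G = (3 + 4·5 + 13)/6 = 36/6 = 6
te_H = (11 + 4·14 + 17)/6 = 84/6 = 14

Forward pass:
ES_A = 0; EF_A = 7
ES_B = 0; EF_B = 12
ES_C = 0; EF_C = 6
ES_D = 0; EF_D = 4
ES_E = max(EF_C=6, EF_D=4) = 6; EF_E = 6+8 = 14
ES_F = 12; EF_F = 12+13 = 25
ES_G = max(EF_A=7, EF_F=25) = 25; EF_G = 25+6 = 31
ES_H = max(EF_A=7, EF_D=4, EF_E=14, EF_G=31) = 31; EF_H = 31+14 = 45
Expected project duration μ = 45 days. Critical path: B → F → G → H.

45 days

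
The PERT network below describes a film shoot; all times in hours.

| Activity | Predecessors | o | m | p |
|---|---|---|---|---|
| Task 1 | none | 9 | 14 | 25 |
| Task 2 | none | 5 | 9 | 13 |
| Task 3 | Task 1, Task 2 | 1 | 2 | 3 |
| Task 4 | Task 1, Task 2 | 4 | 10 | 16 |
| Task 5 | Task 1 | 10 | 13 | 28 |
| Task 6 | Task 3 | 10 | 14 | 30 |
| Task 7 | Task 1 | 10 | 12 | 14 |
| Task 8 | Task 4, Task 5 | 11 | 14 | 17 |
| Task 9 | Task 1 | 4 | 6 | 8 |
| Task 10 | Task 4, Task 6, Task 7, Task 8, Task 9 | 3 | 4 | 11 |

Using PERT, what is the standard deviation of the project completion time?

te_Task 1 = (9 + 4·14 + 25)/6 = 90/6 = 15; σ²_Task 1 = ((25−9)/6)² = 7.111
te_Task 2 = (5 + 4·9 + 13)/6 = 54/6 = 9; σ²_Task 2 = ((13−5)/6)² = 1.778
te_Task 3 = (1 + 4·2 + 3)/6 = 12/6 = 2; σ²_Task 3 = ((3−1)/6)² = 0.111
te_Task 4 = (4 + 4·10 + 16)/6 = 60/6 = 10; σ²_Task 4 = ((16−4)/6)² = 4.000
te_Task 5 = (10 + 4·13 + 28)/6 = 90/6 = 15; σ²_Task 5 = ((28−10)/6)² = 9.000
te_Task 6 = (10 + 4·14 + 30)/6 = 96/6 = 16; σ²_Task 6 = ((30−10)/6)² = 11.111
te_Task 7 = (10 + 4·12 + 14)/6 = 72/6 = 12; σ²_Task 7 = ((14−10)/6)² = 0.444
te_Task 8 = (11 + 4·14 + 17)/6 = 84/6 = 14; σ²_Task 8 = ((17−11)/6)² = 1.000
te_Task 9 = (4 + 4·6 + 8)/6 = 36/6 = 6; σ²_Task 9 = ((8−4)/6)² = 0.444
te_Task 10 = (3 + 4·4 + 11)/6 = 30/6 = 5; σ²_Task 10 = ((11−3)/6)² = 1.778

Forward pass:
ES_Task 1 = 0; EF_Task 1 = 15
ES_Task 2 = 0; EF_Task 2 = 9
ES_Task 3 = max(EF_Task 1=15, EF_Task 2=9) = 15; EF_Task 3 = 15+2 = 17
ES_Task 4 = max(EF_Task 1=15, EF_Task 2=9) = 15; EF_Task 4 = 15+10 = 25
ES_Task 5 = 15; EF_Task 5 = 15+15 = 30
ES_Task 6 = 17; EF_Task 6 = 17+16 = 33
ES_Task 7 = 15; EF_Task 7 = 15+12 = 27
ES_Task 8 = max(EF_Task 4=25, EF_Task 5=30) = 30; EF_Task 8 = 30+14 = 44
ES_Task 9 = 15; EF_Task 9 = 15+6 = 21
ES_Task 10 = max(EF_Task 4=25, EF_Task 6=33, EF_Task 7=27, EF_Task 8=44, EF_Task 9=21) = 44; EF_Task 10 = 44+5 = 49
Expected project duration μ = 49 hours. Critical path: Task 1 → Task 5 → Task 8 → Task 10.

Variance along critical path = 7.111 + 9.000 + 1.000 + 1.778 = 18.889
σ = √18.889 = 4.346 hours

4.35 hours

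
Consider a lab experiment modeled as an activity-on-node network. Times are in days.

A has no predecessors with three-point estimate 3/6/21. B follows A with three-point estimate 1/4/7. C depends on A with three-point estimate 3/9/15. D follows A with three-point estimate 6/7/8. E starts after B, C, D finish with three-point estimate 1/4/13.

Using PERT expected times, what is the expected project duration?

22 days

te_A = (3 + 4·6 + 21)/6 = 48/6 = 8
te_B = (1 + 4·4 + 7)/6 = 24/6 = 4
te_C = (3 + 4·9 + 15)/6 = 54/6 = 9
te_D = (6 + 4·7 + 8)/6 = 42/6 = 7
te_E = (1 + 4·4 + 13)/6 = 30/6 = 5

Forward pass:
ES_A = 0; EF_A = 8
ES_B = 8; EF_B = 8+4 = 12
ES_C = 8; EF_C = 8+9 = 17
ES_D = 8; EF_D = 8+7 = 15
ES_E = max(EF_B=12, EF_C=17, EF_D=15) = 17; EF_E = 17+5 = 22
Expected project duration μ = 22 days. Critical path: A → C → E.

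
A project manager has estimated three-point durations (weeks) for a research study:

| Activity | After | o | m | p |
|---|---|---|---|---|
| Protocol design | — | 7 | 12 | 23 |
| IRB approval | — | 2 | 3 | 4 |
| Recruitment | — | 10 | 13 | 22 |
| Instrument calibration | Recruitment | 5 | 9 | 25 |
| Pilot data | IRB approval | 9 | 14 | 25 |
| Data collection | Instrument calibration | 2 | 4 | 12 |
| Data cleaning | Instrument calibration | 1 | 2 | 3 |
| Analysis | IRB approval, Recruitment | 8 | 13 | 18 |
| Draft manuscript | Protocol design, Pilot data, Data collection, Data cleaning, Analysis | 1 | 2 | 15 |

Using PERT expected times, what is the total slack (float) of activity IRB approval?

12 weeks

te_Protocol design = (7 + 4·12 + 23)/6 = 78/6 = 13
te_IRB approval = (2 + 4·3 + 4)/6 = 18/6 = 3
te_Recruitment = (10 + 4·13 + 22)/6 = 84/6 = 14
te_Instrument calibration = (5 + 4·9 + 25)/6 = 66/6 = 11
te_Pilot data = (9 + 4·14 + 25)/6 = 90/6 = 15
te_Data collection = (2 + 4·4 + 12)/6 = 30/6 = 5
te_Data cleaning = (1 + 4·2 + 3)/6 = 12/6 = 2
te_Analysis = (8 + 4·13 + 18)/6 = 78/6 = 13
te_Draft manuscript = (1 + 4·2 + 15)/6 = 24/6 = 4

Forward pass:
ES_Protocol design = 0; EF_Protocol design = 13
ES_IRB approval = 0; EF_IRB approval = 3
ES_Recruitment = 0; EF_Recruitment = 14
ES_Instrument calibration = 14; EF_Instrument calibration = 14+11 = 25
ES_Pilot data = 3; EF_Pilot data = 3+15 = 18
ES_Data collection = 25; EF_Data collection = 25+5 = 30
ES_Data cleaning = 25; EF_Data cleaning = 25+2 = 27
ES_Analysis = max(EF_IRB approval=3, EF_Recruitment=14) = 14; EF_Analysis = 14+13 = 27
ES_Draft manuscript = max(EF_Protocol design=13, EF_Pilot data=18, EF_Data collection=30, EF_Data cleaning=27, EF_Analysis=27) = 30; EF_Draft manuscript = 30+4 = 34
Expected project duration μ = 34 weeks. Critical path: Recruitment → Instrument calibration → Data collection → Draft manuscript.

Backward pass:
LF_Draft manuscript = 34; LS_Draft manuscript = 34−4 = 30
LF_Analysis = LS_Draft manuscript = 30; LS_Analysis = 30−13 = 17
LF_Data cleaning = LS_Draft manuscript = 30; LS_Data cleaning = 30−2 = 28
LF_Data collection = LS_Draft manuscript = 30; LS_Data collection = 30−5 = 25
LF_Pilot data = LS_Draft manuscript = 30; LS_Pilot data = 30−15 = 15
LF_Instrument calibration = min(LS_Data collection=25, LS_Data cleaning=28) = 25; LS_Instrument calibration = 25−11 = 14
LF_Recruitment = min(LS_Instrument calibration=14, LS_Analysis=17) = 14; LS_Recruitment = 14−14 = 0
LF_IRB approval = min(LS_Pilot data=15, LS_Analysis=17) = 15; LS_IRB approval = 15−3 = 12
LF_Protocol design = LS_Draft manuscript = 30; LS_Protocol design = 30−13 = 17
Slack_IRB approval = LS_IRB approval − ES_IRB approval = 12 − 0 = 12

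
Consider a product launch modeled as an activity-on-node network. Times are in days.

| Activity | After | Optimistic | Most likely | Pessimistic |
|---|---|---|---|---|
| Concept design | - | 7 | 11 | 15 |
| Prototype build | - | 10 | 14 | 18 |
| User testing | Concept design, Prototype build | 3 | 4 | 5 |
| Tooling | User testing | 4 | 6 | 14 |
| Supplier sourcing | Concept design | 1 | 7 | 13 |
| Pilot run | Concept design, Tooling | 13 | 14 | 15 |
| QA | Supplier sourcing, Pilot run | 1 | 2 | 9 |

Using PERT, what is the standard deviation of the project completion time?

te_Concept design = (7 + 4·11 + 15)/6 = 66/6 = 11; σ²_Concept design = ((15−7)/6)² = 1.778
te_Prototype build = (10 + 4·14 + 18)/6 = 84/6 = 14; σ²_Prototype build = ((18−10)/6)² = 1.778
te_User testing = (3 + 4·4 + 5)/6 = 24/6 = 4; σ²_User testing = ((5−3)/6)² = 0.111
te_Tooling = (4 + 4·6 + 14)/6 = 42/6 = 7; σ²_Tooling = ((14−4)/6)² = 2.778
te_Supplier sourcing = (1 + 4·7 + 13)/6 = 42/6 = 7; σ²_Supplier sourcing = ((13−1)/6)² = 4.000
te_Pilot run = (13 + 4·14 + 15)/6 = 84/6 = 14; σ²_Pilot run = ((15−13)/6)² = 0.111
te_QA = (1 + 4·2 + 9)/6 = 18/6 = 3; σ²_QA = ((9−1)/6)² = 1.778

Forward pass:
ES_Concept design = 0; EF_Concept design = 11
ES_Prototype build = 0; EF_Prototype build = 14
ES_User testing = max(EF_Concept design=11, EF_Prototype build=14) = 14; EF_User testing = 14+4 = 18
ES_Tooling = 18; EF_Tooling = 18+7 = 25
ES_Supplier sourcing = 11; EF_Supplier sourcing = 11+7 = 18
ES_Pilot run = max(EF_Concept design=11, EF_Tooling=25) = 25; EF_Pilot run = 25+14 = 39
ES_QA = max(EF_Supplier sourcing=18, EF_Pilot run=39) = 39; EF_QA = 39+3 = 42
Expected project duration μ = 42 days. Critical path: Prototype build → User testing → Tooling → Pilot run → QA.

Variance along critical path = 1.778 + 0.111 + 2.778 + 0.111 + 1.778 = 6.556
σ = √6.556 = 2.560 days

2.56 days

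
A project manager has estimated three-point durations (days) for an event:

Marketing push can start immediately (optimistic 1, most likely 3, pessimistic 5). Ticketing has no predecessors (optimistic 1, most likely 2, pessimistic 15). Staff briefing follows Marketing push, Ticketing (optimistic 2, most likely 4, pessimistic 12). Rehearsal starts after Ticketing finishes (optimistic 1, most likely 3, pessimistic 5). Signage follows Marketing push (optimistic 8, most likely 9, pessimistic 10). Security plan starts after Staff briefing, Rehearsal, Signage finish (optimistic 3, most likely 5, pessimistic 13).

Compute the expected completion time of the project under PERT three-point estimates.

18 days

te_Marketing push = (1 + 4·3 + 5)/6 = 18/6 = 3
te_Ticketing = (1 + 4·2 + 15)/6 = 24/6 = 4
te_Staff briefing = (2 + 4·4 + 12)/6 = 30/6 = 5
te_Rehearsal = (1 + 4·3 + 5)/6 = 18/6 = 3
te_Signage = (8 + 4·9 + 10)/6 = 54/6 = 9
te_Security plan = (3 + 4·5 + 13)/6 = 36/6 = 6

Forward pass:
ES_Marketing push = 0; EF_Marketing push = 3
ES_Ticketing = 0; EF_Ticketing = 4
ES_Staff briefing = max(EF_Marketing push=3, EF_Ticketing=4) = 4; EF_Staff briefing = 4+5 = 9
ES_Rehearsal = 4; EF_Rehearsal = 4+3 = 7
ES_Signage = 3; EF_Signage = 3+9 = 12
ES_Security plan = max(EF_Staff briefing=9, EF_Rehearsal=7, EF_Signage=12) = 12; EF_Security plan = 12+6 = 18
Expected project duration μ = 18 days. Critical path: Marketing push → Signage → Security plan.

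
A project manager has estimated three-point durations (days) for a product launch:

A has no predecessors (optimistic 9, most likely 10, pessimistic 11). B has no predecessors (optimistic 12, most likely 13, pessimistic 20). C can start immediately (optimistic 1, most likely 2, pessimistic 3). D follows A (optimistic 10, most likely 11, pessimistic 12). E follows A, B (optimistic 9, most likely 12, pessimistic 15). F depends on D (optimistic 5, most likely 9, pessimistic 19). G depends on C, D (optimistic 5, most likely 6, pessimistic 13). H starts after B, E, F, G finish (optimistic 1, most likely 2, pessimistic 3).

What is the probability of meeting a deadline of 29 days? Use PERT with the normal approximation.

te_A = (9 + 4·10 + 11)/6 = 60/6 = 10; σ²_A = ((11−9)/6)² = 0.111
te_B = (12 + 4·13 + 20)/6 = 84/6 = 14; σ²_B = ((20−12)/6)² = 1.778
te_C = (1 + 4·2 + 3)/6 = 12/6 = 2; σ²_C = ((3−1)/6)² = 0.111
te_D = (10 + 4·11 + 12)/6 = 66/6 = 11; σ²_D = ((12−10)/6)² = 0.111
te_E = (9 + 4·12 + 15)/6 = 72/6 = 12; σ²_E = ((15−9)/6)² = 1.000
te_F = (5 + 4·9 + 19)/6 = 60/6 = 10; σ²_F = ((19−5)/6)² = 5.444
te_G = (5 + 4·6 + 13)/6 = 42/6 = 7; σ²_G = ((13−5)/6)² = 1.778
te_H = (1 + 4·2 + 3)/6 = 12/6 = 2; σ²_H = ((3−1)/6)² = 0.111

Forward pass:
ES_A = 0; EF_A = 10
ES_B = 0; EF_B = 14
ES_C = 0; EF_C = 2
ES_D = 10; EF_D = 10+11 = 21
ES_E = max(EF_A=10, EF_B=14) = 14; EF_E = 14+12 = 26
ES_F = 21; EF_F = 21+10 = 31
ES_G = max(EF_C=2, EF_D=21) = 21; EF_G = 21+7 = 28
ES_H = max(EF_B=14, EF_E=26, EF_F=31, EF_G=28) = 31; EF_H = 31+2 = 33
Expected project duration μ = 33 days. Critical path: A → D → F → H.

Variance along critical path = 0.111 + 0.111 + 5.444 + 0.111 = 5.778; σ = √5.778 = 2.404 days.
Z = (29 − 33) / 2.404 = -1.664
P(T ≤ 29) = Φ(-1.664) ≈ 0.048

0.048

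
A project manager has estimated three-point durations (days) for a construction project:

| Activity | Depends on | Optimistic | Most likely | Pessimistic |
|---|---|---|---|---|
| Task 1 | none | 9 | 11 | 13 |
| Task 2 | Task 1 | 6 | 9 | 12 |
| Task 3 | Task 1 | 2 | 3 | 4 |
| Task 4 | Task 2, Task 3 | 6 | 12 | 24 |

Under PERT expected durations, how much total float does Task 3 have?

6 days

te_Task 1 = (9 + 4·11 + 13)/6 = 66/6 = 11
te_Task 2 = (6 + 4·9 + 12)/6 = 54/6 = 9
te_Task 3 = (2 + 4·3 + 4)/6 = 18/6 = 3
te_Task 4 = (6 + 4·12 + 24)/6 = 78/6 = 13

Forward pass:
ES_Task 1 = 0; EF_Task 1 = 11
ES_Task 2 = 11; EF_Task 2 = 11+9 = 20
ES_Task 3 = 11; EF_Task 3 = 11+3 = 14
ES_Task 4 = max(EF_Task 2=20, EF_Task 3=14) = 20; EF_Task 4 = 20+13 = 33
Expected project duration μ = 33 days. Critical path: Task 1 → Task 2 → Task 4.

Backward pass:
LF_Task 4 = 33; LS_Task 4 = 33−13 = 20
LF_Task 3 = LS_Task 4 = 20; LS_Task 3 = 20−3 = 17
LF_Task 2 = LS_Task 4 = 20; LS_Task 2 = 20−9 = 11
LF_Task 1 = min(LS_Task 2=11, LS_Task 3=17) = 11; LS_Task 1 = 11−11 = 0
Slack_Task 3 = LS_Task 3 − ES_Task 3 = 17 − 11 = 6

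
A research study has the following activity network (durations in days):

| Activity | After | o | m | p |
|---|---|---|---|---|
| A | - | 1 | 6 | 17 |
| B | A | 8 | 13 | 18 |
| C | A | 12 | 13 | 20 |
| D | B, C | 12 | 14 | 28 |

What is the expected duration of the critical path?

37 days

te_A = (1 + 4·6 + 17)/6 = 42/6 = 7
te_B = (8 + 4·13 + 18)/6 = 78/6 = 13
te_C = (12 + 4·13 + 20)/6 = 84/6 = 14
te_D = (12 + 4·14 + 28)/6 = 96/6 = 16

Forward pass:
ES_A = 0; EF_A = 7
ES_B = 7; EF_B = 7+13 = 20
ES_C = 7; EF_C = 7+14 = 21
ES_D = max(EF_B=20, EF_C=21) = 21; EF_D = 21+16 = 37
Expected project duration μ = 37 days. Critical path: A → C → D.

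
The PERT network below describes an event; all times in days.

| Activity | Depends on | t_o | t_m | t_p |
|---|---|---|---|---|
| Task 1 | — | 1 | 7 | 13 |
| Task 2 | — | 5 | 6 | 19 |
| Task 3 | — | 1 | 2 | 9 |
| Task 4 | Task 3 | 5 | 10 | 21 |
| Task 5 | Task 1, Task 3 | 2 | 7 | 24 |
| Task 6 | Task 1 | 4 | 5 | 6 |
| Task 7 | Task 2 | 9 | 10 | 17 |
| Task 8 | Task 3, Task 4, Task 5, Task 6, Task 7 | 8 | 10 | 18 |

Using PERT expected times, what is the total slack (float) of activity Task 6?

7 days

te_Task 1 = (1 + 4·7 + 13)/6 = 42/6 = 7
te_Task 2 = (5 + 4·6 + 19)/6 = 48/6 = 8
te_Task 3 = (1 + 4·2 + 9)/6 = 18/6 = 3
te_Task 4 = (5 + 4·10 + 21)/6 = 66/6 = 11
te_Task 5 = (2 + 4·7 + 24)/6 = 54/6 = 9
te_Task 6 = (4 + 4·5 + 6)/6 = 30/6 = 5
te_Task 7 = (9 + 4·10 + 17)/6 = 66/6 = 11
te_Task 8 = (8 + 4·10 + 18)/6 = 66/6 = 11

Forward pass:
ES_Task 1 = 0; EF_Task 1 = 7
ES_Task 2 = 0; EF_Task 2 = 8
ES_Task 3 = 0; EF_Task 3 = 3
ES_Task 4 = 3; EF_Task 4 = 3+11 = 14
ES_Task 5 = max(EF_Task 1=7, EF_Task 3=3) = 7; EF_Task 5 = 7+9 = 16
ES_Task 6 = 7; EF_Task 6 = 7+5 = 12
ES_Task 7 = 8; EF_Task 7 = 8+11 = 19
ES_Task 8 = max(EF_Task 3=3, EF_Task 4=14, EF_Task 5=16, EF_Task 6=12, EF_Task 7=19) = 19; EF_Task 8 = 19+11 = 30
Expected project duration μ = 30 days. Critical path: Task 2 → Task 7 → Task 8.

Backward pass:
LF_Task 8 = 30; LS_Task 8 = 30−11 = 19
LF_Task 7 = LS_Task 8 = 19; LS_Task 7 = 19−11 = 8
LF_Task 6 = LS_Task 8 = 19; LS_Task 6 = 19−5 = 14
LF_Task 5 = LS_Task 8 = 19; LS_Task 5 = 19−9 = 10
LF_Task 4 = LS_Task 8 = 19; LS_Task 4 = 19−11 = 8
LF_Task 3 = min(LS_Task 4=8, LS_Task 5=10, LS_Task 8=19) = 8; LS_Task 3 = 8−3 = 5
LF_Task 2 = LS_Task 7 = 8; LS_Task 2 = 8−8 = 0
LF_Task 1 = min(LS_Task 5=10, LS_Task 6=14) = 10; LS_Task 1 = 10−7 = 3
Slack_Task 6 = LS_Task 6 − ES_Task 6 = 14 − 7 = 7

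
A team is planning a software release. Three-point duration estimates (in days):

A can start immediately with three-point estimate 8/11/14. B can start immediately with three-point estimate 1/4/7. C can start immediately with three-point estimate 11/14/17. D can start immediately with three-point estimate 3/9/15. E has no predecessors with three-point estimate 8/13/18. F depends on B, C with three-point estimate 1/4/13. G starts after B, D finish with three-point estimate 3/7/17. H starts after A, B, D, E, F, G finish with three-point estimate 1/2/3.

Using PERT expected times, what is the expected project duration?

21 days

te_A = (8 + 4·11 + 14)/6 = 66/6 = 11
te_B = (1 + 4·4 + 7)/6 = 24/6 = 4
te_C = (11 + 4·14 + 17)/6 = 84/6 = 14
te_D = (3 + 4·9 + 15)/6 = 54/6 = 9
te_E = (8 + 4·13 + 18)/6 = 78/6 = 13
te_F = (1 + 4·4 + 13)/6 = 30/6 = 5
te_G = (3 + 4·7 + 17)/6 = 48/6 = 8
te_H = (1 + 4·2 + 3)/6 = 12/6 = 2

Forward pass:
ES_A = 0; EF_A = 11
ES_B = 0; EF_B = 4
ES_C = 0; EF_C = 14
ES_D = 0; EF_D = 9
ES_E = 0; EF_E = 13
ES_F = max(EF_B=4, EF_C=14) = 14; EF_F = 14+5 = 19
ES_G = max(EF_B=4, EF_D=9) = 9; EF_G = 9+8 = 17
ES_H = max(EF_A=11, EF_B=4, EF_D=9, EF_E=13, EF_F=19, EF_G=17) = 19; EF_H = 19+2 = 21
Expected project duration μ = 21 days. Critical path: C → F → H.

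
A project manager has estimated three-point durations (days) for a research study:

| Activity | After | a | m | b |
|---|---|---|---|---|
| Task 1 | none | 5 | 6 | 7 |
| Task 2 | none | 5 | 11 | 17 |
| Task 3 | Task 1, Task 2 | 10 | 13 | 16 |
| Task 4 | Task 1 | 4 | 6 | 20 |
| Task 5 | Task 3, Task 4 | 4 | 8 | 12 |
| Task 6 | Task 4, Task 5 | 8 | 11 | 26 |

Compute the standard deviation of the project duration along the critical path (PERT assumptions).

te_Task 1 = (5 + 4·6 + 7)/6 = 36/6 = 6; σ²_Task 1 = ((7−5)/6)² = 0.111
te_Task 2 = (5 + 4·11 + 17)/6 = 66/6 = 11; σ²_Task 2 = ((17−5)/6)² = 4.000
te_Task 3 = (10 + 4·13 + 16)/6 = 78/6 = 13; σ²_Task 3 = ((16−10)/6)² = 1.000
te_Task 4 = (4 + 4·6 + 20)/6 = 48/6 = 8; σ²_Task 4 = ((20−4)/6)² = 7.111
te_Task 5 = (4 + 4·8 + 12)/6 = 48/6 = 8; σ²_Task 5 = ((12−4)/6)² = 1.778
te_Task 6 = (8 + 4·11 + 26)/6 = 78/6 = 13; σ²_Task 6 = ((26−8)/6)² = 9.000

Forward pass:
ES_Task 1 = 0; EF_Task 1 = 6
ES_Task 2 = 0; EF_Task 2 = 11
ES_Task 3 = max(EF_Task 1=6, EF_Task 2=11) = 11; EF_Task 3 = 11+13 = 24
ES_Task 4 = 6; EF_Task 4 = 6+8 = 14
ES_Task 5 = max(EF_Task 3=24, EF_Task 4=14) = 24; EF_Task 5 = 24+8 = 32
ES_Task 6 = max(EF_Task 4=14, EF_Task 5=32) = 32; EF_Task 6 = 32+13 = 45
Expected project duration μ = 45 days. Critical path: Task 2 → Task 3 → Task 5 → Task 6.

Variance along critical path = 4.000 + 1.000 + 1.778 + 9.000 = 15.778
σ = √15.778 = 3.972 days

3.97 days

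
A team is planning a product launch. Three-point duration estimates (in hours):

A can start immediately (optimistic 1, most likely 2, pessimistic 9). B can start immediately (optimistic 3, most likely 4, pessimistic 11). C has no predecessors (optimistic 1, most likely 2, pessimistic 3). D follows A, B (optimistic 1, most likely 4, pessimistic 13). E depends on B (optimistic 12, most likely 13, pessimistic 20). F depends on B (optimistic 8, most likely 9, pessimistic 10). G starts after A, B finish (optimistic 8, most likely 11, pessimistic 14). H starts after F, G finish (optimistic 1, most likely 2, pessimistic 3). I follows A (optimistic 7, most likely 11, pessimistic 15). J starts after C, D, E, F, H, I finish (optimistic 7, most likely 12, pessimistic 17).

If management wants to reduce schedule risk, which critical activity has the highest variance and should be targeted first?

te_A = (1 + 4·2 + 9)/6 = 18/6 = 3; σ²_A = ((9−1)/6)² = 1.778
te_B = (3 + 4·4 + 11)/6 = 30/6 = 5; σ²_B = ((11−3)/6)² = 1.778
te_C = (1 + 4·2 + 3)/6 = 12/6 = 2; σ²_C = ((3−1)/6)² = 0.111
te_D = (1 + 4·4 + 13)/6 = 30/6 = 5; σ²_D = ((13−1)/6)² = 4.000
te_E = (12 + 4·13 + 20)/6 = 84/6 = 14; σ²_E = ((20−12)/6)² = 1.778
te_F = (8 + 4·9 + 10)/6 = 54/6 = 9; σ²_F = ((10−8)/6)² = 0.111
te_G = (8 + 4·11 + 14)/6 = 66/6 = 11; σ²_G = ((14−8)/6)² = 1.000
te_H = (1 + 4·2 + 3)/6 = 12/6 = 2; σ²_H = ((3−1)/6)² = 0.111
te_I = (7 + 4·11 + 15)/6 = 66/6 = 11; σ²_I = ((15−7)/6)² = 1.778
te_J = (7 + 4·12 + 17)/6 = 72/6 = 12; σ²_J = ((17−7)/6)² = 2.778

Forward pass:
ES_A = 0; EF_A = 3
ES_B = 0; EF_B = 5
ES_C = 0; EF_C = 2
ES_D = max(EF_A=3, EF_B=5) = 5; EF_D = 5+5 = 10
ES_E = 5; EF_E = 5+14 = 19
ES_F = 5; EF_F = 5+9 = 14
ES_G = max(EF_A=3, EF_B=5) = 5; EF_G = 5+11 = 16
ES_H = max(EF_F=14, EF_G=16) = 16; EF_H = 16+2 = 18
ES_I = 3; EF_I = 3+11 = 14
ES_J = max(EF_C=2, EF_D=10, EF_E=19, EF_F=14, EF_H=18, EF_I=14) = 19; EF_J = 19+12 = 31
Expected project duration μ = 31 hours. Critical path: B → E → J.

Variances on critical path: σ²_B=1.778, σ²_E=1.778, σ²_J=2.778.
Largest is σ²_J = 2.778.

J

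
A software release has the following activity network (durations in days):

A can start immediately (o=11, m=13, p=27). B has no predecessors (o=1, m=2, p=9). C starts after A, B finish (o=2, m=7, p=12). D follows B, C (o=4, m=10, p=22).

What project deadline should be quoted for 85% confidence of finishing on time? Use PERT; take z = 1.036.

te_A = (11 + 4·13 + 27)/6 = 90/6 = 15; σ²_A = ((27−11)/6)² = 7.111
te_B = (1 + 4·2 + 9)/6 = 18/6 = 3; σ²_B = ((9−1)/6)² = 1.778
te_C = (2 + 4·7 + 12)/6 = 42/6 = 7; σ²_C = ((12−2)/6)² = 2.778
te_D = (4 + 4·10 + 22)/6 = 66/6 = 11; σ²_D = ((22−4)/6)² = 9.000

Forward pass:
ES_A = 0; EF_A = 15
ES_B = 0; EF_B = 3
ES_C = max(EF_A=15, EF_B=3) = 15; EF_C = 15+7 = 22
ES_D = max(EF_B=3, EF_C=22) = 22; EF_D = 22+11 = 33
Expected project duration μ = 33 days. Critical path: A → C → D.

Variance along critical path = 7.111 + 2.778 + 9.000 = 18.889; σ = 4.346 days.
D = μ + z·σ = 33 + 1.036·4.346 = 37.5 days

37.5 days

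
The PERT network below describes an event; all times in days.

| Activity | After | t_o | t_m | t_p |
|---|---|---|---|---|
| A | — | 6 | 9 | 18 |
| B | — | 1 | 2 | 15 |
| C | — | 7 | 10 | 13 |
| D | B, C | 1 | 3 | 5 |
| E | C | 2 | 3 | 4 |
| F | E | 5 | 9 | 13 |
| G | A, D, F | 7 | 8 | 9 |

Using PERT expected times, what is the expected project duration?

te_A = (6 + 4·9 + 18)/6 = 60/6 = 10
te_B = (1 + 4·2 + 15)/6 = 24/6 = 4
te_C = (7 + 4·10 + 13)/6 = 60/6 = 10
te_D = (1 + 4·3 + 5)/6 = 18/6 = 3
te_E = (2 + 4·3 + 4)/6 = 18/6 = 3
te_F = (5 + 4·9 + 13)/6 = 54/6 = 9
te_G = (7 + 4·8 + 9)/6 = 48/6 = 8

Forward pass:
ES_A = 0; EF_A = 10
ES_B = 0; EF_B = 4
ES_C = 0; EF_C = 10
ES_D = max(EF_B=4, EF_C=10) = 10; EF_D = 10+3 = 13
ES_E = 10; EF_E = 10+3 = 13
ES_F = 13; EF_F = 13+9 = 22
ES_G = max(EF_A=10, EF_D=13, EF_F=22) = 22; EF_G = 22+8 = 30
Expected project duration μ = 30 days. Critical path: C → E → F → G.

30 days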